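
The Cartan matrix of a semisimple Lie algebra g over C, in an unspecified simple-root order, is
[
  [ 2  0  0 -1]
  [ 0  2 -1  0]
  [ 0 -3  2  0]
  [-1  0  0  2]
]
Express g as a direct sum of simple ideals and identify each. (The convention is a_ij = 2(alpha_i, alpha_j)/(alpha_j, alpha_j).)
type A_2 + type G_2

The diagram associated to this matrix has two connected components: the simple roots {alpha_1, alpha_4} form a chain of 2 nodes with single edges (A_2), and {alpha_2, alpha_3} form two nodes joined by a triple edge (G_2). A semisimple Lie algebra decomposes uniquely as the direct sum of simple ideals, one per connected component of its Dynkin diagram, so g ≅ A_2 ⊕ G_2 (dimension 8 + 14 = 22).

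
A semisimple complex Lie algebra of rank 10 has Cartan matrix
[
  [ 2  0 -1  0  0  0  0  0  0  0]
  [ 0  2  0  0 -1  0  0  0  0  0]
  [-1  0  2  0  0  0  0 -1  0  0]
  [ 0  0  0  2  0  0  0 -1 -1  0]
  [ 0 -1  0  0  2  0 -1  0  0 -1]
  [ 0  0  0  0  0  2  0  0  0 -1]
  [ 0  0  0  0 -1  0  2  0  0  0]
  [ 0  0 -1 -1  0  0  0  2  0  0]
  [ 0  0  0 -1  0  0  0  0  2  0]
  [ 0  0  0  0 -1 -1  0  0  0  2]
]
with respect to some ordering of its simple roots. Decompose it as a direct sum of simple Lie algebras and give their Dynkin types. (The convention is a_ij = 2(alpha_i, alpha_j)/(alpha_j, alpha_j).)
The diagram associated to this matrix has two connected components: the simple roots {alpha_1, alpha_3, alpha_4, alpha_8, alpha_9} form a chain of 5 nodes with single edges (A_5), and {alpha_2, alpha_5, alpha_6, alpha_7, alpha_10} form a chain of 3 nodes with a fork of two nodes at one end (D_5). A semisimple Lie algebra decomposes uniquely as the direct sum of simple ideals, one per connected component of its Dynkin diagram, so g ≅ A_5 ⊕ D_5 (dimension 35 + 45 = 80).

type A_5 ⊕ type D_5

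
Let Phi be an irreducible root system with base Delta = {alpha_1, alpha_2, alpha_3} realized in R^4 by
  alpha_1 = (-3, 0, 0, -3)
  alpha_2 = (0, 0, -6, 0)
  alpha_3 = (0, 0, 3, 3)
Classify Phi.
C_3 (sp(6))

Compute the Cartan integers a_ij = 2(alpha_i, alpha_j)/(alpha_j, alpha_j); the resulting 3x3 Cartan matrix is
[[2, 0, -1], [0, 2, -2], [-1, -1, 2]].
The roots have two lengths (squared-length ratio 2:1); the short ones are alpha_{1,3}. The associated Dynkin diagram is a chain of 3 nodes with a double edge at one end; the terminal node there is the unique long simple root (C_3), so the type is C_3 (the algebra sp(6)).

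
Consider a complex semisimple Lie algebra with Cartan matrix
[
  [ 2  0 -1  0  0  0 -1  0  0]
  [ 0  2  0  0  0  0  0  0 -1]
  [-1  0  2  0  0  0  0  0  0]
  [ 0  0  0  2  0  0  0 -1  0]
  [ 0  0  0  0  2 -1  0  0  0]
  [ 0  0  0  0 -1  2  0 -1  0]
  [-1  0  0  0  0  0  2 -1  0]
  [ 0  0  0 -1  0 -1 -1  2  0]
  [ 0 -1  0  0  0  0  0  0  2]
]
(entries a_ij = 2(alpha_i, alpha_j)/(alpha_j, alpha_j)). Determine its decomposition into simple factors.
The diagram associated to this matrix has two connected components: the simple roots {alpha_2, alpha_9} form a chain of 2 nodes with single edges (A_2), and {alpha_1, alpha_3, alpha_4, alpha_5, alpha_6, alpha_7, alpha_8} form a chain of 6 nodes with one extra node attached to the third node from one end (E_7). A semisimple Lie algebra decomposes uniquely as the direct sum of simple ideals, one per connected component of its Dynkin diagram, so g ≅ A_2 ⊕ E_7 (dimension 8 + 133 = 141).

type A_2 ⊕ type E_7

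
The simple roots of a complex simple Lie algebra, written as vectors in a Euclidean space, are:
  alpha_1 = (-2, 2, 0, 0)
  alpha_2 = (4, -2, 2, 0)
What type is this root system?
Compute the Cartan integers a_ij = 2(alpha_i, alpha_j)/(alpha_j, alpha_j); the resulting 2x2 Cartan matrix is
[[2, -1], [-3, 2]].
The roots have two lengths (squared-length ratio 3:1); the short ones are alpha_{1}. The associated Dynkin diagram is two nodes joined by a triple edge (G_2), so the type is G_2.

G_2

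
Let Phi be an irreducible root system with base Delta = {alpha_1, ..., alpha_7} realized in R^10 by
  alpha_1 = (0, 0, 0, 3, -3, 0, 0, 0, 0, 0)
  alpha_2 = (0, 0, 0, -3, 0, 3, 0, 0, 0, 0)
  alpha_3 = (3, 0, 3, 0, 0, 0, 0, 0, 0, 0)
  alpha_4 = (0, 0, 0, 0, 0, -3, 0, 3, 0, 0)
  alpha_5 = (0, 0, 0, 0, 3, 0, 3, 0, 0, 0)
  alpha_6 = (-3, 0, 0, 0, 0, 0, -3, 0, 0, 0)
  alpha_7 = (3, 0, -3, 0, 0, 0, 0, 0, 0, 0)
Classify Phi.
D_7

Compute the Cartan integers a_ij = 2(alpha_i, alpha_j)/(alpha_j, alpha_j); the resulting 7x7 Cartan matrix is
[[2, -1, 0, 0, -1, 0, 0], [-1, 2, 0, -1, 0, 0, 0], [0, 0, 2, 0, 0, -1, 0], [0, -1, 0, 2, 0, 0, 0], [-1, 0, 0, 0, 2, -1, 0], [0, 0, -1, 0, -1, 2, -1], [0, 0, 0, 0, 0, -1, 2]].
All simple roots have the same length, so the diagram is simply laced. The associated Dynkin diagram is a chain of 5 nodes with a fork of two nodes at one end (D_7), so the type is D_7 (the algebra so(14)).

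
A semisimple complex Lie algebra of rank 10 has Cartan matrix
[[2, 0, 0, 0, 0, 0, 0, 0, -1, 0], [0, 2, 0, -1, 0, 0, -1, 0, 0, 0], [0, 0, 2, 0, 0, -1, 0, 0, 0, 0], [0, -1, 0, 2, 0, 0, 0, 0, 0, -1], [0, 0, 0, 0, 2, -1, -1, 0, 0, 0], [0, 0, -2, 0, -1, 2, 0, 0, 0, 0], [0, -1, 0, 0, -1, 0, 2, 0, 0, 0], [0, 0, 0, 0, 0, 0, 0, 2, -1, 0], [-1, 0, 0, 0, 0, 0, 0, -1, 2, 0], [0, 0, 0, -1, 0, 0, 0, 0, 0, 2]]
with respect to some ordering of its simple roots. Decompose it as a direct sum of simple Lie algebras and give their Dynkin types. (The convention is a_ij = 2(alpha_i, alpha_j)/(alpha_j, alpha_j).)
The diagram associated to this matrix has two connected components: the simple roots {alpha_1, alpha_8, alpha_9} form a chain of 3 nodes with single edges (A_3), and {alpha_2, alpha_3, alpha_4, alpha_5, alpha_6, alpha_7, alpha_10} form a chain of 7 nodes with a double edge at one end; the terminal node there is the unique short simple root (B_7). A semisimple Lie algebra decomposes uniquely as the direct sum of simple ideals, one per connected component of its Dynkin diagram, so g ≅ A_3 ⊕ B_7 (dimension 15 + 105 = 120).

A_3 (sl(4)) ⊕ B_7 (so(15))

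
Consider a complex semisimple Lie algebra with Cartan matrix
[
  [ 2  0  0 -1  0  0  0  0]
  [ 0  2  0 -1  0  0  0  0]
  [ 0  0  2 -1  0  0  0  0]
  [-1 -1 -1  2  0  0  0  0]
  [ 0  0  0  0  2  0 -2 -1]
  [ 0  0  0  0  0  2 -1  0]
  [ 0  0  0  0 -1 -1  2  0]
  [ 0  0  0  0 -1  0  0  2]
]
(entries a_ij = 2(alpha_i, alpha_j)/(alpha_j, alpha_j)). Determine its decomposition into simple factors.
type D_4 + type F_4

The diagram associated to this matrix has two connected components: the simple roots {alpha_1, alpha_2, alpha_3, alpha_4} form a chain of 2 nodes with a fork of two nodes at one end (D_4), and {alpha_5, alpha_6, alpha_7, alpha_8} form a chain of 4 nodes with a double edge between the middle two (F_4). A semisimple Lie algebra decomposes uniquely as the direct sum of simple ideals, one per connected component of its Dynkin diagram, so g ≅ D_4 ⊕ F_4 (dimension 28 + 52 = 80).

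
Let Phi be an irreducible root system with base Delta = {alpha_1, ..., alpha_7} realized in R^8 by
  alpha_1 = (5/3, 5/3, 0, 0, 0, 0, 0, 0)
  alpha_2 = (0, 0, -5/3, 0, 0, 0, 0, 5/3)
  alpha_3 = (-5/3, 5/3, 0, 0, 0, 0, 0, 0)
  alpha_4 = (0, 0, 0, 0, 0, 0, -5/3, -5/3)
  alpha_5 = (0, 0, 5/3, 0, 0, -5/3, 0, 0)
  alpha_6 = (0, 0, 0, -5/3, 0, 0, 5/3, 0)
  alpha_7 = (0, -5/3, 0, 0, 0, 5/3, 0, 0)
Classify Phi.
D_7

Compute the Cartan integers a_ij = 2(alpha_i, alpha_j)/(alpha_j, alpha_j); the resulting 7x7 Cartan matrix is
[[2, 0, 0, 0, 0, 0, -1], [0, 2, 0, -1, -1, 0, 0], [0, 0, 2, 0, 0, 0, -1], [0, -1, 0, 2, 0, -1, 0], [0, -1, 0, 0, 2, 0, -1], [0, 0, 0, -1, 0, 2, 0], [-1, 0, -1, 0, -1, 0, 2]].
All simple roots have the same length, so the diagram is simply laced. The associated Dynkin diagram is a chain of 5 nodes with a fork of two nodes at one end (D_7), so the type is D_7 (the algebra so(14)).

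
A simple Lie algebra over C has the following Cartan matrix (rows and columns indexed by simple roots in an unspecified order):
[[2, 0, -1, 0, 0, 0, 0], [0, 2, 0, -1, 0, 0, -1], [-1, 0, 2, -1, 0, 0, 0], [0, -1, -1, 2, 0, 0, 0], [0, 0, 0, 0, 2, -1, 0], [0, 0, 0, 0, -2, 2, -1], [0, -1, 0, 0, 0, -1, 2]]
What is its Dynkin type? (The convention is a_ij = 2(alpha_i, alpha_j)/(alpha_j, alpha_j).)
The matrix has rank 7 with 2's on the diagonal. Reading the off-diagonal entries as Dynkin edges (a single edge where a_ij = a_ji = -1; a double or triple edge where a_ij * a_ji = 2 or 3), the diagram is a chain of 7 nodes with a double edge at one end; the terminal node there is the unique short simple root (B_7). One simple-root ordering that puts it in standard form is (alpha_1, alpha_3, alpha_4, alpha_2, alpha_7, alpha_6, alpha_5). So the algebra is type B_7, i.e. so(15).

B7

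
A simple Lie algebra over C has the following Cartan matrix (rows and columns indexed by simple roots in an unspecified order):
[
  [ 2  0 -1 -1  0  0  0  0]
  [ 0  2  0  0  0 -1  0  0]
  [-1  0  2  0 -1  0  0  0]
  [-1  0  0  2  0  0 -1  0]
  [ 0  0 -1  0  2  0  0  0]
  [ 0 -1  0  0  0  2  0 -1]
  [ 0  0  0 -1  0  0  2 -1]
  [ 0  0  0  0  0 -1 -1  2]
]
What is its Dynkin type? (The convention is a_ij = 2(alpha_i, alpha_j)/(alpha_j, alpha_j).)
type A_8

The matrix has rank 8 with 2's on the diagonal. Reading the off-diagonal entries as Dynkin edges (a single edge where a_ij = a_ji = -1; a double or triple edge where a_ij * a_ji = 2 or 3), the diagram is a chain of 8 nodes with single edges (A_8). One simple-root ordering that puts it in standard form is (alpha_5, alpha_3, alpha_1, alpha_4, alpha_7, alpha_8, alpha_6, alpha_2). So the algebra is type A_8, i.e. sl(9).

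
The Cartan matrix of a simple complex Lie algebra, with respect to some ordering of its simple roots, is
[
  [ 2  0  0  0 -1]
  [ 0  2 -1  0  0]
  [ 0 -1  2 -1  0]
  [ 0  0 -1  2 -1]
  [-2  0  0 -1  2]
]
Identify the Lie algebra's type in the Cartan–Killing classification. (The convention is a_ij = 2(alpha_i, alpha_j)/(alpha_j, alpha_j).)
The matrix has rank 5 with 2's on the diagonal. Reading the off-diagonal entries as Dynkin edges (a single edge where a_ij = a_ji = -1; a double or triple edge where a_ij * a_ji = 2 or 3), the diagram is a chain of 5 nodes with a double edge at one end; the terminal node there is the unique short simple root (B_5). One simple-root ordering that puts it in standard form is (alpha_2, alpha_3, alpha_4, alpha_5, alpha_1). So the algebra is type B_5, i.e. so(11).

B_5 (so(11))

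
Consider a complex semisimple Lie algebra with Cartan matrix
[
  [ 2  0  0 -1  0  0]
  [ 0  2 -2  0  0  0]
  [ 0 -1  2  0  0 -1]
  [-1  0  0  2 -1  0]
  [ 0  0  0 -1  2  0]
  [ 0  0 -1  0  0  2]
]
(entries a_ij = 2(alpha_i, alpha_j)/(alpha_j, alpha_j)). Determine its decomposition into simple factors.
A_3 + C_3

The diagram associated to this matrix has two connected components: the simple roots {alpha_1, alpha_4, alpha_5} form a chain of 3 nodes with single edges (A_3), and {alpha_2, alpha_3, alpha_6} form a chain of 3 nodes with a double edge at one end; the terminal node there is the unique long simple root (C_3). A semisimple Lie algebra decomposes uniquely as the direct sum of simple ideals, one per connected component of its Dynkin diagram, so g ≅ A_3 ⊕ C_3 (dimension 15 + 21 = 36).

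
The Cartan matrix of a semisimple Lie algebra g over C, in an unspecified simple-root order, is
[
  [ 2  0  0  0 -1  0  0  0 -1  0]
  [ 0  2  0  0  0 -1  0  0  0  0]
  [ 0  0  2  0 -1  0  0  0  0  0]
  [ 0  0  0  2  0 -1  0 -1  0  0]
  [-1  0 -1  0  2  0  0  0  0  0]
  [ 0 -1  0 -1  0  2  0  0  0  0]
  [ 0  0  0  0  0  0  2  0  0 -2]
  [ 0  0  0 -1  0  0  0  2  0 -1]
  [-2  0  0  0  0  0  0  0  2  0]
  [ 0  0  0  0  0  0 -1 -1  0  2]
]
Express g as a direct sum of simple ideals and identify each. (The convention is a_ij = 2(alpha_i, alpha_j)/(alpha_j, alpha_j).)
The diagram associated to this matrix has two connected components: the simple roots {alpha_1, alpha_3, alpha_5, alpha_9} form a chain of 4 nodes with a double edge at one end; the terminal node there is the unique long simple root (C_4), and {alpha_2, alpha_4, alpha_6, alpha_7, alpha_8, alpha_10} form a chain of 6 nodes with a double edge at one end; the terminal node there is the unique long simple root (C_6). A semisimple Lie algebra decomposes uniquely as the direct sum of simple ideals, one per connected component of its Dynkin diagram, so g ≅ C_4 ⊕ C_6 (dimension 36 + 78 = 114).

C_4 ⊕ C_6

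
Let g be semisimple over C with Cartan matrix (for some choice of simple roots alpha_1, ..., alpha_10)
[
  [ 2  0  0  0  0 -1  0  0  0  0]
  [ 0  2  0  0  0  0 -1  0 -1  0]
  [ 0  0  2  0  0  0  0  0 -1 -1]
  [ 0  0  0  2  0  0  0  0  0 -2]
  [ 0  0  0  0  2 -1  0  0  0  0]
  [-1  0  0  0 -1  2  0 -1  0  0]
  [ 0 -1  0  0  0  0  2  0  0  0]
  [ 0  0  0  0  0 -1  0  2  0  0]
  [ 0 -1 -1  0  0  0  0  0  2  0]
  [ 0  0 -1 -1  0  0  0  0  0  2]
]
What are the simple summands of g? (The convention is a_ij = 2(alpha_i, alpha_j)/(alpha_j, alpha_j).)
The diagram associated to this matrix has two connected components: the simple roots {alpha_2, alpha_3, alpha_4, alpha_7, alpha_9, alpha_10} form a chain of 6 nodes with a double edge at one end; the terminal node there is the unique long simple root (C_6), and {alpha_1, alpha_5, alpha_6, alpha_8} form a chain of 2 nodes with a fork of two nodes at one end (D_4). A semisimple Lie algebra decomposes uniquely as the direct sum of simple ideals, one per connected component of its Dynkin diagram, so g ≅ C_6 ⊕ D_4 (dimension 78 + 28 = 106).

type C_6 + type D_4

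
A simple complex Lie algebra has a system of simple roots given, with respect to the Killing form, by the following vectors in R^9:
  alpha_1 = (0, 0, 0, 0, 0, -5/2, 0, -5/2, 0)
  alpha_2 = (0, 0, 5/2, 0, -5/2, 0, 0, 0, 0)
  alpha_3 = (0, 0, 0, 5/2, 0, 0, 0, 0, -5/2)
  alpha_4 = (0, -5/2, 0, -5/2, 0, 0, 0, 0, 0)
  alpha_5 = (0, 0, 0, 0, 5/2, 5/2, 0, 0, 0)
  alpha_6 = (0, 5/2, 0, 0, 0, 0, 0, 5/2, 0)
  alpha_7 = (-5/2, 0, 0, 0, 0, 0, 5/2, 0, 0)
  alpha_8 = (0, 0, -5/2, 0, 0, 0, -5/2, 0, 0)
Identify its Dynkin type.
A_8 (sl(9))

Compute the Cartan integers a_ij = 2(alpha_i, alpha_j)/(alpha_j, alpha_j); the resulting 8x8 Cartan matrix is
[[2, 0, 0, 0, -1, -1, 0, 0], [0, 2, 0, 0, -1, 0, 0, -1], [0, 0, 2, -1, 0, 0, 0, 0], [0, 0, -1, 2, 0, -1, 0, 0], [-1, -1, 0, 0, 2, 0, 0, 0], [-1, 0, 0, -1, 0, 2, 0, 0], [0, 0, 0, 0, 0, 0, 2, -1], [0, -1, 0, 0, 0, 0, -1, 2]].
All simple roots have the same length, so the diagram is simply laced. The associated Dynkin diagram is a chain of 8 nodes with single edges (A_8), so the type is A_8 (the algebra sl(9)).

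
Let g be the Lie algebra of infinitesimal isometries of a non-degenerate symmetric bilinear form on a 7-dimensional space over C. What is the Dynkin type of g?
type B_3

This is so(7) with 7 odd, which has dimension 7(7-1)/2 = 21 and rank (7-1)/2 = 3. In the classification of classical Lie algebras, the orthogonal algebra so(2n+1) in an odd number of variables has type B_n; here n = 3, so the Dynkin diagram is a chain of 3 nodes with a double edge at one end; the terminal node there is the unique short simple root (B_3). Hence the type is B_3.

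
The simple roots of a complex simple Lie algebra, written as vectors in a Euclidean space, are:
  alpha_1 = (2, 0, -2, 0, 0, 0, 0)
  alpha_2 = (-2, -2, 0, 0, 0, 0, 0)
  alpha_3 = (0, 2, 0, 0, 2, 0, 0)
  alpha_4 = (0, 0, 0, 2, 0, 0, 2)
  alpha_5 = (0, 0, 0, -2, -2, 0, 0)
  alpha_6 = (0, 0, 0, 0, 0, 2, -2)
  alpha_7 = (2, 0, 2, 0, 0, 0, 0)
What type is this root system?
Compute the Cartan integers a_ij = 2(alpha_i, alpha_j)/(alpha_j, alpha_j); the resulting 7x7 Cartan matrix is
[[2, -1, 0, 0, 0, 0, 0], [-1, 2, -1, 0, 0, 0, -1], [0, -1, 2, 0, -1, 0, 0], [0, 0, 0, 2, -1, -1, 0], [0, 0, -1, -1, 2, 0, 0], [0, 0, 0, -1, 0, 2, 0], [0, -1, 0, 0, 0, 0, 2]].
All simple roots have the same length, so the diagram is simply laced. The associated Dynkin diagram is a chain of 5 nodes with a fork of two nodes at one end (D_7), so the type is D_7 (the algebra so(14)).

type D_7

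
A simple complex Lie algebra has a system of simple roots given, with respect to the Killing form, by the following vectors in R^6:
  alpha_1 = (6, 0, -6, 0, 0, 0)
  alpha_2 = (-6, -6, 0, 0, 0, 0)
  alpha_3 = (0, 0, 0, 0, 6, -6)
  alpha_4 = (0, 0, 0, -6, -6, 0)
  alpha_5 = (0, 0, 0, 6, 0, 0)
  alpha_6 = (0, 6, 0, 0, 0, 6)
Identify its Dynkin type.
B6

Compute the Cartan integers a_ij = 2(alpha_i, alpha_j)/(alpha_j, alpha_j); the resulting 6x6 Cartan matrix is
[[2, -1, 0, 0, 0, 0], [-1, 2, 0, 0, 0, -1], [0, 0, 2, -1, 0, -1], [0, 0, -1, 2, -2, 0], [0, 0, 0, -1, 2, 0], [0, -1, -1, 0, 0, 2]].
The roots have two lengths (squared-length ratio 2:1); the short ones are alpha_{5}. The associated Dynkin diagram is a chain of 6 nodes with a double edge at one end; the terminal node there is the unique short simple root (B_6), so the type is B_6 (the algebra so(13)).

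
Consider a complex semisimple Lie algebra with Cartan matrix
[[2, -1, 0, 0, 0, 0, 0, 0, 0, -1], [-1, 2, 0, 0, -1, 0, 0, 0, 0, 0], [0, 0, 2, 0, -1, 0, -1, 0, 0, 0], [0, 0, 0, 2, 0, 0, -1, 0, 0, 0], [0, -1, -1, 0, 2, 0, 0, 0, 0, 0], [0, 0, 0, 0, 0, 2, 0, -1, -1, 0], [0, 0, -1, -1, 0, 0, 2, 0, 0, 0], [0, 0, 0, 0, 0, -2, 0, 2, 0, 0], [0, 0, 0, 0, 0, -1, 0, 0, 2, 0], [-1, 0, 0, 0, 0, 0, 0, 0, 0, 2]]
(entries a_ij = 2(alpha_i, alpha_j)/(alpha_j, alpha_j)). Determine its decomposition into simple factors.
The diagram associated to this matrix has two connected components: the simple roots {alpha_1, alpha_2, alpha_3, alpha_4, alpha_5, alpha_7, alpha_10} form a chain of 7 nodes with single edges (A_7), and {alpha_6, alpha_8, alpha_9} form a chain of 3 nodes with a double edge at one end; the terminal node there is the unique long simple root (C_3). A semisimple Lie algebra decomposes uniquely as the direct sum of simple ideals, one per connected component of its Dynkin diagram, so g ≅ A_7 ⊕ C_3 (dimension 63 + 21 = 84).

type A_7 ⊕ type C_3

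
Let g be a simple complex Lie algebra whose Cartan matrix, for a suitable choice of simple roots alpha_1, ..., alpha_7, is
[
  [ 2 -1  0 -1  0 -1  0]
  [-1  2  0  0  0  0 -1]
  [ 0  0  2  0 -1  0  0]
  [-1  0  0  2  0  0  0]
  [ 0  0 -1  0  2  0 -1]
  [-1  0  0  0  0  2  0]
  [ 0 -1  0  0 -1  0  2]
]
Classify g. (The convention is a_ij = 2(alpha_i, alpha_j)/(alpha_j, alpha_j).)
type D_7

The matrix has rank 7 with 2's on the diagonal. Reading the off-diagonal entries as Dynkin edges (a single edge where a_ij = a_ji = -1; a double or triple edge where a_ij * a_ji = 2 or 3), the diagram is a chain of 5 nodes with a fork of two nodes at one end (D_7). One simple-root ordering that puts it in standard form is (alpha_3, alpha_5, alpha_7, alpha_2, alpha_1, alpha_4, alpha_6). So the algebra is type D_7, i.e. so(14).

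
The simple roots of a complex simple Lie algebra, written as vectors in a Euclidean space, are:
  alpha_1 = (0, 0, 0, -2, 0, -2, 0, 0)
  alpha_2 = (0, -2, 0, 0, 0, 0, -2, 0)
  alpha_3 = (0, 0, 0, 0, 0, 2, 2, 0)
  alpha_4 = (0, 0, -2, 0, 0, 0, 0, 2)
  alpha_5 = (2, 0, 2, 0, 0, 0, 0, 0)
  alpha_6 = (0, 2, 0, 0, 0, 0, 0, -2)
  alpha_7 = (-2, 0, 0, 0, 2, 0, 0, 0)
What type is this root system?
A7

Compute the Cartan integers a_ij = 2(alpha_i, alpha_j)/(alpha_j, alpha_j); the resulting 7x7 Cartan matrix is
[[2, 0, -1, 0, 0, 0, 0], [0, 2, -1, 0, 0, -1, 0], [-1, -1, 2, 0, 0, 0, 0], [0, 0, 0, 2, -1, -1, 0], [0, 0, 0, -1, 2, 0, -1], [0, -1, 0, -1, 0, 2, 0], [0, 0, 0, 0, -1, 0, 2]].
All simple roots have the same length, so the diagram is simply laced. The associated Dynkin diagram is a chain of 7 nodes with single edges (A_7), so the type is A_7 (the algebra sl(8)).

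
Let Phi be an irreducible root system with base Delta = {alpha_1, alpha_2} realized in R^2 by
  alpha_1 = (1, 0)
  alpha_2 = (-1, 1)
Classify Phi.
Compute the Cartan integers a_ij = 2(alpha_i, alpha_j)/(alpha_j, alpha_j); the resulting 2x2 Cartan matrix is
[[2, -1], [-2, 2]].
The roots have two lengths (squared-length ratio 2:1); the short ones are alpha_{1}. The associated Dynkin diagram is a chain of 2 nodes with a double edge at one end; the terminal node there is the unique short simple root (B_2), so the type is B_2 (the algebra so(5)).

B2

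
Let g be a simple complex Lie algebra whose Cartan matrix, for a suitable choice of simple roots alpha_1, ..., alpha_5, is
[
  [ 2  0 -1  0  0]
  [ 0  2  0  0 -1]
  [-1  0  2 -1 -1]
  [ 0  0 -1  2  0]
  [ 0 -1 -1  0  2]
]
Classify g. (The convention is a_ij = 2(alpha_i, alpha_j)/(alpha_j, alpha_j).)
The matrix has rank 5 with 2's on the diagonal. Reading the off-diagonal entries as Dynkin edges (a single edge where a_ij = a_ji = -1; a double or triple edge where a_ij * a_ji = 2 or 3), the diagram is a chain of 3 nodes with a fork of two nodes at one end (D_5). One simple-root ordering that puts it in standard form is (alpha_2, alpha_5, alpha_3, alpha_4, alpha_1). So the algebra is type D_5, i.e. so(10).

D5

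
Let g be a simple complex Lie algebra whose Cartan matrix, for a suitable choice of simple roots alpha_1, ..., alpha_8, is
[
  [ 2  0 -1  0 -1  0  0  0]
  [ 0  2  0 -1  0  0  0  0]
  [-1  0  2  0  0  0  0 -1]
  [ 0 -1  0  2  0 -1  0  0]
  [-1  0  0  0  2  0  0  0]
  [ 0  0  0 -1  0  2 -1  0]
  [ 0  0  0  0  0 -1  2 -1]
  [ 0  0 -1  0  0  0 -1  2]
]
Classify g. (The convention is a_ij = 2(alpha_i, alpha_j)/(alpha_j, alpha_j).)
A_8 (sl(9))

The matrix has rank 8 with 2's on the diagonal. Reading the off-diagonal entries as Dynkin edges (a single edge where a_ij = a_ji = -1; a double or triple edge where a_ij * a_ji = 2 or 3), the diagram is a chain of 8 nodes with single edges (A_8). One simple-root ordering that puts it in standard form is (alpha_2, alpha_4, alpha_6, alpha_7, alpha_8, alpha_3, alpha_1, alpha_5). So the algebra is type A_8, i.e. sl(9).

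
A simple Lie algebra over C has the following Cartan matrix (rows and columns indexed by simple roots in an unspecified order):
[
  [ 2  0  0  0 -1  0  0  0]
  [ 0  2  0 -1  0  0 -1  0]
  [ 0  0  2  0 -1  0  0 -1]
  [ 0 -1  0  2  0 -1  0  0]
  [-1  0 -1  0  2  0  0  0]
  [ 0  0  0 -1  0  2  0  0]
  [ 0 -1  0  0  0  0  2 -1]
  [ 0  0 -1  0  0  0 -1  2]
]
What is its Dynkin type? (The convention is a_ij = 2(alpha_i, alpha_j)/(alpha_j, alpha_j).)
A8

The matrix has rank 8 with 2's on the diagonal. Reading the off-diagonal entries as Dynkin edges (a single edge where a_ij = a_ji = -1; a double or triple edge where a_ij * a_ji = 2 or 3), the diagram is a chain of 8 nodes with single edges (A_8). One simple-root ordering that puts it in standard form is (alpha_1, alpha_5, alpha_3, alpha_8, alpha_7, alpha_2, alpha_4, alpha_6). So the algebra is type A_8, i.e. sl(9).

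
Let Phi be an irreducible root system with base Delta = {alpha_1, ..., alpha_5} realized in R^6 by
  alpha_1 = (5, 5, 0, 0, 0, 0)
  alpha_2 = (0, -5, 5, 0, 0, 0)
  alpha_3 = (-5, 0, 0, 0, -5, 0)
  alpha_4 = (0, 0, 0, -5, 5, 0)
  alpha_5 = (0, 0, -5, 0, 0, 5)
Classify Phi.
Compute the Cartan integers a_ij = 2(alpha_i, alpha_j)/(alpha_j, alpha_j); the resulting 5x5 Cartan matrix is
[[2, -1, -1, 0, 0], [-1, 2, 0, 0, -1], [-1, 0, 2, -1, 0], [0, 0, -1, 2, 0], [0, -1, 0, 0, 2]].
All simple roots have the same length, so the diagram is simply laced. The associated Dynkin diagram is a chain of 5 nodes with single edges (A_5), so the type is A_5 (the algebra sl(6)).

A_5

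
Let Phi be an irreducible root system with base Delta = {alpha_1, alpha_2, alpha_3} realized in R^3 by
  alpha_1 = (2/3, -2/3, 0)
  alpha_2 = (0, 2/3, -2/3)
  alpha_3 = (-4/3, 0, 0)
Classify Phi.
Compute the Cartan integers a_ij = 2(alpha_i, alpha_j)/(alpha_j, alpha_j); the resulting 3x3 Cartan matrix is
[[2, -1, -1], [-1, 2, 0], [-2, 0, 2]].
The roots have two lengths (squared-length ratio 2:1); the short ones are alpha_{1,2}. The associated Dynkin diagram is a chain of 3 nodes with a double edge at one end; the terminal node there is the unique long simple root (C_3), so the type is C_3 (the algebra sp(6)).

C_3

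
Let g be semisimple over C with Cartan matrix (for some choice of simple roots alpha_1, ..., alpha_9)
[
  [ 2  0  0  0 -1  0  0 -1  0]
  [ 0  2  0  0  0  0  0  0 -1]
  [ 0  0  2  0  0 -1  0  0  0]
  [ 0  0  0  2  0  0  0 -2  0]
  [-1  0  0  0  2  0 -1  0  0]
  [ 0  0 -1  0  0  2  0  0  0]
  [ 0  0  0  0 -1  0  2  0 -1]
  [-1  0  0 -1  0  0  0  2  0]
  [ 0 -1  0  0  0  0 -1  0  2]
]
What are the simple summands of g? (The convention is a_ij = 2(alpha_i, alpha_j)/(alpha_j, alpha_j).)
A_2 ⊕ C_7

The diagram associated to this matrix has two connected components: the simple roots {alpha_3, alpha_6} form a chain of 2 nodes with single edges (A_2), and {alpha_1, alpha_2, alpha_4, alpha_5, alpha_7, alpha_8, alpha_9} form a chain of 7 nodes with a double edge at one end; the terminal node there is the unique long simple root (C_7). A semisimple Lie algebra decomposes uniquely as the direct sum of simple ideals, one per connected component of its Dynkin diagram, so g ≅ A_2 ⊕ C_7 (dimension 8 + 105 = 113).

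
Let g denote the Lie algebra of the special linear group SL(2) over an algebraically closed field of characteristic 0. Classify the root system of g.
This is sl(2), which has dimension 2^2 - 1 = 3 and rank 2 - 1 = 1 (a Cartan subalgebra is the diagonal traceless matrices). In the classification of classical Lie algebras, the special linear algebra sl(n+1) has type A_n; here n = 1, so the Dynkin diagram is a chain of 1 nodes with single edges (A_1). Hence the type is A_1.

A_1 (sl(2))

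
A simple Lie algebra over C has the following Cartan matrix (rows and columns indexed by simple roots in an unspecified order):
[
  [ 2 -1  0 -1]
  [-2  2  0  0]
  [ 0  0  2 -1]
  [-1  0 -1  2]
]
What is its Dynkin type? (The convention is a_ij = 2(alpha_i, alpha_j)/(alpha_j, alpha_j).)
C4

The matrix has rank 4 with 2's on the diagonal. Reading the off-diagonal entries as Dynkin edges (a single edge where a_ij = a_ji = -1; a double or triple edge where a_ij * a_ji = 2 or 3), the diagram is a chain of 4 nodes with a double edge at one end; the terminal node there is the unique long simple root (C_4). One simple-root ordering that puts it in standard form is (alpha_3, alpha_4, alpha_1, alpha_2). So the algebra is type C_4, i.e. sp(8).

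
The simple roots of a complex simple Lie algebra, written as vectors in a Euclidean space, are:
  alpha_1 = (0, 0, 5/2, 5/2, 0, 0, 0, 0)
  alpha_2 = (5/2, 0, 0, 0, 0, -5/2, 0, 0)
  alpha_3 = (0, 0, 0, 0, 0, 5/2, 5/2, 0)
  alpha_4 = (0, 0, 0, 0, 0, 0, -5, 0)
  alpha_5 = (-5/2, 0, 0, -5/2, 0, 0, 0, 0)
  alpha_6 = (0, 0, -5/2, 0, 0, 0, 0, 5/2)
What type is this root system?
Compute the Cartan integers a_ij = 2(alpha_i, alpha_j)/(alpha_j, alpha_j); the resulting 6x6 Cartan matrix is
[[2, 0, 0, 0, -1, -1], [0, 2, -1, 0, -1, 0], [0, -1, 2, -1, 0, 0], [0, 0, -2, 2, 0, 0], [-1, -1, 0, 0, 2, 0], [-1, 0, 0, 0, 0, 2]].
The roots have two lengths (squared-length ratio 2:1); the short ones are alpha_{1,2,3,5,6}. The associated Dynkin diagram is a chain of 6 nodes with a double edge at one end; the terminal node there is the unique long simple root (C_6), so the type is C_6 (the algebra sp(12)).

C6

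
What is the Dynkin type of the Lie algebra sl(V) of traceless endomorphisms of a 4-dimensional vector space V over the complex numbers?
A_3

This is sl(4), which has dimension 4^2 - 1 = 15 and rank 4 - 1 = 3 (a Cartan subalgebra is the diagonal traceless matrices). In the classification of classical Lie algebras, the special linear algebra sl(n+1) has type A_n; here n = 3, so the Dynkin diagram is a chain of 3 nodes with single edges (A_3). Hence the type is A_3.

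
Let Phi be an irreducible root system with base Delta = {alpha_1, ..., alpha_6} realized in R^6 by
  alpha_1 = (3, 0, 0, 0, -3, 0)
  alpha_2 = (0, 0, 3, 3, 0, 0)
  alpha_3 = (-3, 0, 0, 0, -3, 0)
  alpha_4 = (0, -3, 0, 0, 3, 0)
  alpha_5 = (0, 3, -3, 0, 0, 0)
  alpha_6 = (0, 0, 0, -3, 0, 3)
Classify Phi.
Compute the Cartan integers a_ij = 2(alpha_i, alpha_j)/(alpha_j, alpha_j); the resulting 6x6 Cartan matrix is
[[2, 0, 0, -1, 0, 0], [0, 2, 0, 0, -1, -1], [0, 0, 2, -1, 0, 0], [-1, 0, -1, 2, -1, 0], [0, -1, 0, -1, 2, 0], [0, -1, 0, 0, 0, 2]].
All simple roots have the same length, so the diagram is simply laced. The associated Dynkin diagram is a chain of 4 nodes with a fork of two nodes at one end (D_6), so the type is D_6 (the algebra so(12)).

D_6 (so(12))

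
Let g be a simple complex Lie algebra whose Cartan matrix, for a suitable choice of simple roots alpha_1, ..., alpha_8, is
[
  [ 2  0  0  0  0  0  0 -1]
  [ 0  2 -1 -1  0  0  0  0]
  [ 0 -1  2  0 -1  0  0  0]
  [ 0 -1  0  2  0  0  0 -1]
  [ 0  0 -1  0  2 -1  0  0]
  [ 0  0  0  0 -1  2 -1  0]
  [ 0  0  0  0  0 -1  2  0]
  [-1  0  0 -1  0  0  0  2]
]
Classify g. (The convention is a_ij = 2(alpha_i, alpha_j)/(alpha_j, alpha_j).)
The matrix has rank 8 with 2's on the diagonal. Reading the off-diagonal entries as Dynkin edges (a single edge where a_ij = a_ji = -1; a double or triple edge where a_ij * a_ji = 2 or 3), the diagram is a chain of 8 nodes with single edges (A_8). One simple-root ordering that puts it in standard form is (alpha_7, alpha_6, alpha_5, alpha_3, alpha_2, alpha_4, alpha_8, alpha_1). So the algebra is type A_8, i.e. sl(9).

type A_8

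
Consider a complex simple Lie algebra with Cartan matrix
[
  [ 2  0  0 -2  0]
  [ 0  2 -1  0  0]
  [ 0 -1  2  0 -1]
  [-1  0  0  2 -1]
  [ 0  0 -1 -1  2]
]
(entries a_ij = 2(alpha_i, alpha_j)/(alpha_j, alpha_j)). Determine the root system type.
C_5 (sp(10))

The matrix has rank 5 with 2's on the diagonal. Reading the off-diagonal entries as Dynkin edges (a single edge where a_ij = a_ji = -1; a double or triple edge where a_ij * a_ji = 2 or 3), the diagram is a chain of 5 nodes with a double edge at one end; the terminal node there is the unique long simple root (C_5). One simple-root ordering that puts it in standard form is (alpha_2, alpha_3, alpha_5, alpha_4, alpha_1). So the algebra is type C_5, i.e. sp(10).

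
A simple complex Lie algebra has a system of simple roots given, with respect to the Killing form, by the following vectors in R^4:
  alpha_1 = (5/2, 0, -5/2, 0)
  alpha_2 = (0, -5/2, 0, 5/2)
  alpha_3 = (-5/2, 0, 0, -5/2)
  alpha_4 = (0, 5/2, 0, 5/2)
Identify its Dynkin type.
Compute the Cartan integers a_ij = 2(alpha_i, alpha_j)/(alpha_j, alpha_j); the resulting 4x4 Cartan matrix is
[[2, 0, -1, 0], [0, 2, -1, 0], [-1, -1, 2, -1], [0, 0, -1, 2]].
All simple roots have the same length, so the diagram is simply laced. The associated Dynkin diagram is a chain of 2 nodes with a fork of two nodes at one end (D_4), so the type is D_4 (the algebra so(8)).

type D_4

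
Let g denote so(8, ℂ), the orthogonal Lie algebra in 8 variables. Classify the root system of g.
This is so(8) with 8 even, which has dimension 8(8-1)/2 = 28 and rank 8/2 = 4. In the classification of classical Lie algebras, the orthogonal algebra so(2n) in an even number of variables has type D_n; here n = 4, so the Dynkin diagram is a chain of 2 nodes with a fork of two nodes at one end (D_4). Hence the type is D_4.

D4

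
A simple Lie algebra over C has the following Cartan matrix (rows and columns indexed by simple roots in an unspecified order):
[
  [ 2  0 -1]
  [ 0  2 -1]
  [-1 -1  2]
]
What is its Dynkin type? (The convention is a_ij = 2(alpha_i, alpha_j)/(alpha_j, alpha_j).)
type A_3

The matrix has rank 3 with 2's on the diagonal. Reading the off-diagonal entries as Dynkin edges (a single edge where a_ij = a_ji = -1; a double or triple edge where a_ij * a_ji = 2 or 3), the diagram is a chain of 3 nodes with single edges (A_3). One simple-root ordering that puts it in standard form is (alpha_1, alpha_3, alpha_2). So the algebra is type A_3, i.e. sl(4).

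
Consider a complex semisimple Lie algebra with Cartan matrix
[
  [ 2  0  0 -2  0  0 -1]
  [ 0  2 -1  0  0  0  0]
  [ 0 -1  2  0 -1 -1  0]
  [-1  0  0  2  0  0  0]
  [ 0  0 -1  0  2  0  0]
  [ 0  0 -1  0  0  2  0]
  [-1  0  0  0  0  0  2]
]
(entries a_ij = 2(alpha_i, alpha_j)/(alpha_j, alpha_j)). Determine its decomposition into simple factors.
B3 ⊕ D4

The diagram associated to this matrix has two connected components: the simple roots {alpha_1, alpha_4, alpha_7} form a chain of 3 nodes with a double edge at one end; the terminal node there is the unique short simple root (B_3), and {alpha_2, alpha_3, alpha_5, alpha_6} form a chain of 2 nodes with a fork of two nodes at one end (D_4). A semisimple Lie algebra decomposes uniquely as the direct sum of simple ideals, one per connected component of its Dynkin diagram, so g ≅ B_3 ⊕ D_4 (dimension 21 + 28 = 49).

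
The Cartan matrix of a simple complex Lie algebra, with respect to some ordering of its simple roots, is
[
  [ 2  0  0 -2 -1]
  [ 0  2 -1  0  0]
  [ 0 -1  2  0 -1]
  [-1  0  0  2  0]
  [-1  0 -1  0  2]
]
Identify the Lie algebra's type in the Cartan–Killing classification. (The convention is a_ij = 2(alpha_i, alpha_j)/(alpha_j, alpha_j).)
B_5 (so(11))

The matrix has rank 5 with 2's on the diagonal. Reading the off-diagonal entries as Dynkin edges (a single edge where a_ij = a_ji = -1; a double or triple edge where a_ij * a_ji = 2 or 3), the diagram is a chain of 5 nodes with a double edge at one end; the terminal node there is the unique short simple root (B_5). One simple-root ordering that puts it in standard form is (alpha_2, alpha_3, alpha_5, alpha_1, alpha_4). So the algebra is type B_5, i.e. so(11).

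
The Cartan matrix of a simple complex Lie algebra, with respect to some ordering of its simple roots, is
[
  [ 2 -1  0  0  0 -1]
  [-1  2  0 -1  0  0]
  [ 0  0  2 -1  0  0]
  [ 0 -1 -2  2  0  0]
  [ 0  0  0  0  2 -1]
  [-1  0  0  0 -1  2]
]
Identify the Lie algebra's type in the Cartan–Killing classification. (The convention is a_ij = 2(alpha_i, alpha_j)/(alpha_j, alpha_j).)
B6

The matrix has rank 6 with 2's on the diagonal. Reading the off-diagonal entries as Dynkin edges (a single edge where a_ij = a_ji = -1; a double or triple edge where a_ij * a_ji = 2 or 3), the diagram is a chain of 6 nodes with a double edge at one end; the terminal node there is the unique short simple root (B_6). One simple-root ordering that puts it in standard form is (alpha_5, alpha_6, alpha_1, alpha_2, alpha_4, alpha_3). So the algebra is type B_6, i.e. so(13).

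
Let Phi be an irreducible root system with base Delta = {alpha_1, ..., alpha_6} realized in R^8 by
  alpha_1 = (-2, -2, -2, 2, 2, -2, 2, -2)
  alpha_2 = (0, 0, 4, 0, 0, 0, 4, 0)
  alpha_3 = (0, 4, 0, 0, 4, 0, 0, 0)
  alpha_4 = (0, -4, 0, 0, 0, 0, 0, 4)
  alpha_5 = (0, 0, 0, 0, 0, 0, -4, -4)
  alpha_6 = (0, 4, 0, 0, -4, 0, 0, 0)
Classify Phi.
Compute the Cartan integers a_ij = 2(alpha_i, alpha_j)/(alpha_j, alpha_j); the resulting 6x6 Cartan matrix is
[[2, 0, 0, 0, 0, -1], [0, 2, 0, 0, -1, 0], [0, 0, 2, -1, 0, 0], [0, 0, -1, 2, -1, -1], [0, -1, 0, -1, 2, 0], [-1, 0, 0, -1, 0, 2]].
All simple roots have the same length, so the diagram is simply laced. The associated Dynkin diagram is a chain of 5 nodes with one extra node attached to the third node from one end (E_6), so the type is E_6.

type E_6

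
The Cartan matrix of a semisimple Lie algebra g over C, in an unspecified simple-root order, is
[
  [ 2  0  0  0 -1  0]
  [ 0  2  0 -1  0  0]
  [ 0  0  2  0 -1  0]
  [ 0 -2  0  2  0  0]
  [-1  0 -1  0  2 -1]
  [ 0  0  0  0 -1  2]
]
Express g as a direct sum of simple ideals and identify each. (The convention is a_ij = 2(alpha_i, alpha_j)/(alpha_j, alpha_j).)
The diagram associated to this matrix has two connected components: the simple roots {alpha_2, alpha_4} form a chain of 2 nodes with a double edge at one end; the terminal node there is the unique short simple root (B_2), and {alpha_1, alpha_3, alpha_5, alpha_6} form a chain of 2 nodes with a fork of two nodes at one end (D_4). A semisimple Lie algebra decomposes uniquely as the direct sum of simple ideals, one per connected component of its Dynkin diagram, so g ≅ B_2 ⊕ D_4 (dimension 10 + 28 = 38).

B_2 (so(5)) + D_4 (so(8))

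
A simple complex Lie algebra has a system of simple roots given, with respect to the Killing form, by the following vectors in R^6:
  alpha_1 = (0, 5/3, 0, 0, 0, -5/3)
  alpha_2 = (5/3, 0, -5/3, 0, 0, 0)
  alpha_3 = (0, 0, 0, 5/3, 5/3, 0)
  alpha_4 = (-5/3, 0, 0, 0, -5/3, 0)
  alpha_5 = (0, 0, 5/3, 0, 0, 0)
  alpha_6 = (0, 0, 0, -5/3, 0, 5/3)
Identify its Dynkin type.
Compute the Cartan integers a_ij = 2(alpha_i, alpha_j)/(alpha_j, alpha_j); the resulting 6x6 Cartan matrix is
[[2, 0, 0, 0, 0, -1], [0, 2, 0, -1, -2, 0], [0, 0, 2, -1, 0, -1], [0, -1, -1, 2, 0, 0], [0, -1, 0, 0, 2, 0], [-1, 0, -1, 0, 0, 2]].
The roots have two lengths (squared-length ratio 2:1); the short ones are alpha_{5}. The associated Dynkin diagram is a chain of 6 nodes with a double edge at one end; the terminal node there is the unique short simple root (B_6), so the type is B_6 (the algebra so(13)).

B_6 (so(13))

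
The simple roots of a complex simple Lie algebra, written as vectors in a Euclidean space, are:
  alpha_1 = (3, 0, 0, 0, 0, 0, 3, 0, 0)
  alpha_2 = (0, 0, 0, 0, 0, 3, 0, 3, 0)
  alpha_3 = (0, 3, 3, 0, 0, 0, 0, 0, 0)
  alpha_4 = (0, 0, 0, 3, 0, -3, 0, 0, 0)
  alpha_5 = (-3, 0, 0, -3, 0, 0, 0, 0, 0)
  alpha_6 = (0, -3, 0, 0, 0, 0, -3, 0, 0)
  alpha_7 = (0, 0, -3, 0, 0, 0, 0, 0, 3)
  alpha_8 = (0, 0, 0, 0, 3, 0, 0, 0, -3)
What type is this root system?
Compute the Cartan integers a_ij = 2(alpha_i, alpha_j)/(alpha_j, alpha_j); the resulting 8x8 Cartan matrix is
[[2, 0, 0, 0, -1, -1, 0, 0], [0, 2, 0, -1, 0, 0, 0, 0], [0, 0, 2, 0, 0, -1, -1, 0], [0, -1, 0, 2, -1, 0, 0, 0], [-1, 0, 0, -1, 2, 0, 0, 0], [-1, 0, -1, 0, 0, 2, 0, 0], [0, 0, -1, 0, 0, 0, 2, -1], [0, 0, 0, 0, 0, 0, -1, 2]].
All simple roots have the same length, so the diagram is simply laced. The associated Dynkin diagram is a chain of 8 nodes with single edges (A_8), so the type is A_8 (the algebra sl(9)).

type A_8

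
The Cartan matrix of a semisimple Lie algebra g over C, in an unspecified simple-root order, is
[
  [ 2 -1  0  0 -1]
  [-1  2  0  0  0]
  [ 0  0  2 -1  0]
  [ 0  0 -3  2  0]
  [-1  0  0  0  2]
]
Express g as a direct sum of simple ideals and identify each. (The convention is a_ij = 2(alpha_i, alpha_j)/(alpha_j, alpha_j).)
A_3 (sl(4)) ⊕ G_2

The diagram associated to this matrix has two connected components: the simple roots {alpha_1, alpha_2, alpha_5} form a chain of 3 nodes with single edges (A_3), and {alpha_3, alpha_4} form two nodes joined by a triple edge (G_2). A semisimple Lie algebra decomposes uniquely as the direct sum of simple ideals, one per connected component of its Dynkin diagram, so g ≅ A_3 ⊕ G_2 (dimension 15 + 14 = 29).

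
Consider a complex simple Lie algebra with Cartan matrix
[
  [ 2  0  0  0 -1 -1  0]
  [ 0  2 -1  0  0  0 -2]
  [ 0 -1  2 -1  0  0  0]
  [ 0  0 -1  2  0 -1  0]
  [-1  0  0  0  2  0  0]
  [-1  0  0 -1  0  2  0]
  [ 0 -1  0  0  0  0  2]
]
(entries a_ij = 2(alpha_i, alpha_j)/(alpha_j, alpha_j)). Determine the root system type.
The matrix has rank 7 with 2's on the diagonal. Reading the off-diagonal entries as Dynkin edges (a single edge where a_ij = a_ji = -1; a double or triple edge where a_ij * a_ji = 2 or 3), the diagram is a chain of 7 nodes with a double edge at one end; the terminal node there is the unique short simple root (B_7). One simple-root ordering that puts it in standard form is (alpha_5, alpha_1, alpha_6, alpha_4, alpha_3, alpha_2, alpha_7). So the algebra is type B_7, i.e. so(15).

B7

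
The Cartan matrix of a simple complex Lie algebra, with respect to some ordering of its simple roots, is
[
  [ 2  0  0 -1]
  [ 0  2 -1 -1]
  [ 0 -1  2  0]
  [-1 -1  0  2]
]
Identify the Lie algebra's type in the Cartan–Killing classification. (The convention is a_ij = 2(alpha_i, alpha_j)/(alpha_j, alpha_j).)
The matrix has rank 4 with 2's on the diagonal. Reading the off-diagonal entries as Dynkin edges (a single edge where a_ij = a_ji = -1; a double or triple edge where a_ij * a_ji = 2 or 3), the diagram is a chain of 4 nodes with single edges (A_4). One simple-root ordering that puts it in standard form is (alpha_1, alpha_4, alpha_2, alpha_3). So the algebra is type A_4, i.e. sl(5).

type A_4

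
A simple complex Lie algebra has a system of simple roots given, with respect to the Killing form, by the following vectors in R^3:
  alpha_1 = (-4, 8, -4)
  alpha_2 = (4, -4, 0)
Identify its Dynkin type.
Compute the Cartan integers a_ij = 2(alpha_i, alpha_j)/(alpha_j, alpha_j); the resulting 2x2 Cartan matrix is
[[2, -3], [-1, 2]].
The roots have two lengths (squared-length ratio 3:1); the short ones are alpha_{2}. The associated Dynkin diagram is two nodes joined by a triple edge (G_2), so the type is G_2.

G_2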